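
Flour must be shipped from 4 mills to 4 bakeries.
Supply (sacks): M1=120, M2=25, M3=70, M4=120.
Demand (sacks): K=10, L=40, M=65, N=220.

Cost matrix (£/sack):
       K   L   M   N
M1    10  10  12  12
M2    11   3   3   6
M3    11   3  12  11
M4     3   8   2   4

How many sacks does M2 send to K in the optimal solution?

0

Solving gives:
  M1 to K: 10 × £10 = £100
  M1 to N: 110 × £12 = £1320
  M2 to M: 25 × £3 = £75
  M3 to L: 40 × £3 = £120
  M3 to N: 30 × £11 = £330
  M4 to M: 40 × £2 = £80
  M4 to N: 80 × £4 = £320
Total cost = £2345.
The route M2→K is not used.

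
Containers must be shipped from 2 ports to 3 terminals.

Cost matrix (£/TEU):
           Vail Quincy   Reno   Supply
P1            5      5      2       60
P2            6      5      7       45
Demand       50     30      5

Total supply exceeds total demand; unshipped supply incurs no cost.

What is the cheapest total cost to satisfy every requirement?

410

An optimal shipping plan:
  P1–Vail: 50 × £5 = £250
  P1–Quincy: 5 × £5 = £25
  P1–Reno: 5 × £2 = £10
  P2–Quincy: 25 × £5 = £125
Total = 250 + 25 + 10 + 125 = £410.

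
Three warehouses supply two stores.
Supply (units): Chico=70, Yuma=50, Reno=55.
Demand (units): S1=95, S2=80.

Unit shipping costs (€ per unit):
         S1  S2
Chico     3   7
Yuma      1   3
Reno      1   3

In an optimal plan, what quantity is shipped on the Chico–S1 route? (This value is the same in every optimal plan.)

Solving gives:
  Chico–S1: 70 units
  Yuma–S1: 25 units
  Yuma–S2: 25 units
  Reno–S2: 55 units
Total cost = €475.
So Chico→S1 carries 70 units.

70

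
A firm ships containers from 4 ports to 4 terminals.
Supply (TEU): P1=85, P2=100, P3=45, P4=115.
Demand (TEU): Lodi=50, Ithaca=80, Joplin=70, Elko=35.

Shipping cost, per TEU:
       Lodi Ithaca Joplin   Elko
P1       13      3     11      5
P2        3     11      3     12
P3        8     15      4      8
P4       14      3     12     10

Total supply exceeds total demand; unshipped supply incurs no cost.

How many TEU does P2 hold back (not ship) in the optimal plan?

Minimum-cost shipments:
  P1->Ithaca: 50 TEU
  P1->Elko: 35 TEU
  P2->Lodi: 50 TEU
  P2->Joplin: 50 TEU
  P3->Joplin: 20 TEU
  P4->Ithaca: 30 TEU
Total cost = 795.
P2 ships 100 of its 100, leaving 0.

0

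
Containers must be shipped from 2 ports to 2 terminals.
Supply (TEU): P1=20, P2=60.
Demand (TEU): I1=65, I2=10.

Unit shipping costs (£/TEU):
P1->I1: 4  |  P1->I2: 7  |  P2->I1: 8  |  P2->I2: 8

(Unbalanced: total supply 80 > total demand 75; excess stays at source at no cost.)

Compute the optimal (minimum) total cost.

520

A cheapest plan:
  P1→I1: 20 × £4 = £80
  P2→I1: 45 × £8 = £360
  P2→I2: 10 × £8 = £80
Total = 80 + 360 + 80 = £520.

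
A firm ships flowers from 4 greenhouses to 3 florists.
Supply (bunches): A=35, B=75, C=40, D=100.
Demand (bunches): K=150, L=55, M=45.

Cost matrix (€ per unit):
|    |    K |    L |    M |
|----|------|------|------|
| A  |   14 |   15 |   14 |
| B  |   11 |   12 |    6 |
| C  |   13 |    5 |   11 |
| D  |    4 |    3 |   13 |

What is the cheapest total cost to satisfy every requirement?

1675

Optimal allocation:
  A->K: 35 × €14 = €490
  B->K: 30 × €11 = €330
  B->M: 45 × €6 = €270
  C->L: 40 × €5 = €200
  D->K: 85 × €4 = €340
  D->L: 15 × €3 = €45
Total = 490 + 330 + 270 + 200 + 340 + 45 = €1675.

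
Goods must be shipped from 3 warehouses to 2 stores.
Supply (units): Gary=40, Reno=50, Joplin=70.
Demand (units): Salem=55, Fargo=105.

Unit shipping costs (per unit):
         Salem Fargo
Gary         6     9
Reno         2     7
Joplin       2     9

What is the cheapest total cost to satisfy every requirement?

955

An optimal shipping plan:
  Gary to Fargo: 40 × 9 = 360
  Reno to Fargo: 50 × 7 = 350
  Joplin to Salem: 55 × 2 = 110
  Joplin to Fargo: 15 × 9 = 135
Total = 360 + 350 + 110 + 135 = 955.
(Supply check: Gary ships 40; Reno ships 50; Joplin ships 70.)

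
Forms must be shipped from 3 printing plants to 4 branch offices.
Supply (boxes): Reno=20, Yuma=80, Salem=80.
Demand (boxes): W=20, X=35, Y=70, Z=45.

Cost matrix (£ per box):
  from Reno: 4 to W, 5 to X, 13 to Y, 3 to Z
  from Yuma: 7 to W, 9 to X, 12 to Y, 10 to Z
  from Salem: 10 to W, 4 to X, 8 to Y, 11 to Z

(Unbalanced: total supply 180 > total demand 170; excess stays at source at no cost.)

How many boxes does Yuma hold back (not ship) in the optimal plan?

10

An optimal plan:
  Reno->Z: 20 × £3 = £60
  Yuma->W: 20 × £7 = £140
  Yuma->Y: 25 × £12 = £300
  Yuma->Z: 25 × £10 = £250
  Salem->X: 35 × £4 = £140
  Salem->Y: 45 × £8 = £360
Total cost = £1250.
Yuma ships 70 of its 80, leaving 10.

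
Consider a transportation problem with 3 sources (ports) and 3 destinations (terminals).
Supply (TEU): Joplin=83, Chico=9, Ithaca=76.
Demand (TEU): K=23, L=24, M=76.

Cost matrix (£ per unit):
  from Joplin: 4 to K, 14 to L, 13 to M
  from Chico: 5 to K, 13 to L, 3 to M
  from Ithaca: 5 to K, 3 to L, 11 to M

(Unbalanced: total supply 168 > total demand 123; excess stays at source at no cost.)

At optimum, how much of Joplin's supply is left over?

45

An optimal plan:
  Joplin–K: 23 × £4 = £92
  Joplin–M: 15 × £13 = £195
  Chico–M: 9 × £3 = £27
  Ithaca–L: 24 × £3 = £72
  Ithaca–M: 52 × £11 = £572
Total cost = £958.
Joplin ships 38 of its 83, leaving 45.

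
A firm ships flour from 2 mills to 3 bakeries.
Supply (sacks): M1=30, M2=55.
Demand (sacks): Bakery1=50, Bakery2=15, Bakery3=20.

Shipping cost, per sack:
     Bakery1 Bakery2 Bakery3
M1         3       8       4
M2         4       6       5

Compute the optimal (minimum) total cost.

360

One minimum-cost allocation:
  M1 to Bakery1: 30 sacks
  M2 to Bakery1: 20 sacks
  M2 to Bakery2: 15 sacks
  M2 to Bakery3: 20 sacks
Total cost = 360.
(Supply check: M1 ships 30; M2 ships 55.)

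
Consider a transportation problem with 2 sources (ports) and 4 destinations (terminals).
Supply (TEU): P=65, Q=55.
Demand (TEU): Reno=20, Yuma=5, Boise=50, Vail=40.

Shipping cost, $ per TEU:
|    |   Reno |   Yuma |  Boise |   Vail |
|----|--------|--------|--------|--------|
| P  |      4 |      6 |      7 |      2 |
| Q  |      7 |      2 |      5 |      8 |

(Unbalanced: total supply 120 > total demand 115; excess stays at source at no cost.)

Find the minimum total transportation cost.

420

One minimum-cost allocation:
  P–Reno: 20 × $4 = $80
  P–Vail: 40 × $2 = $80
  Q–Yuma: 5 × $2 = $10
  Q–Boise: 50 × $5 = $250
Total = 80 + 80 + 10 + 250 = $420.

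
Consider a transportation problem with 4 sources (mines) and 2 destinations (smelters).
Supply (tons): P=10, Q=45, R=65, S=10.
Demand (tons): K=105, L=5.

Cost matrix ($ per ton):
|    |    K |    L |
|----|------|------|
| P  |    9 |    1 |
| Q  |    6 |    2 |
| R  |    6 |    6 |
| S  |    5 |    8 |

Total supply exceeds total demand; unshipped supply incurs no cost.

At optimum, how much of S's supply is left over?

Minimum-cost shipments:
  P–L: 5 × $1 = $5
  Q–K: 30 × $6 = $180
  R–K: 65 × $6 = $390
  S–K: 10 × $5 = $50
Total cost = $625.
S ships 10 of its 10, leaving 0.

0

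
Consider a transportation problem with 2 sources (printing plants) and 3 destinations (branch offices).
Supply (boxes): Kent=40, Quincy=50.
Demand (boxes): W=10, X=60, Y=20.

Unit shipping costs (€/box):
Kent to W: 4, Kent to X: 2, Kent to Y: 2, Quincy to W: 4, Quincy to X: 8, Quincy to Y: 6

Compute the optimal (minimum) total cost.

400

A cheapest plan:
  Kent to X: 40 × €2 = €80
  Quincy to W: 10 × €4 = €40
  Quincy to X: 20 × €8 = €160
  Quincy to Y: 20 × €6 = €120
Total = 80 + 40 + 160 + 120 = €400.
(Supply check: Kent ships 40; Quincy ships 50.)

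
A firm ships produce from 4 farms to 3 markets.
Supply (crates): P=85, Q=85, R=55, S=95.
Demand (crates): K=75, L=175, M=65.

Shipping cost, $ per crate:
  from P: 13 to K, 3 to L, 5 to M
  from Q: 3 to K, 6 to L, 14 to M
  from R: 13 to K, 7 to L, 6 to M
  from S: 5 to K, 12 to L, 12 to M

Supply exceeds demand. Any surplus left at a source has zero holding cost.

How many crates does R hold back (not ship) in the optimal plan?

0

An optimal plan:
  P–L: 85 × $3 = $255
  Q–L: 85 × $6 = $510
  R–M: 55 × $6 = $330
  S–K: 75 × $5 = $375
  S–L: 5 × $12 = $60
  S–M: 10 × $12 = $120
Total cost = $1650.
R ships 55 of its 55, leaving 0.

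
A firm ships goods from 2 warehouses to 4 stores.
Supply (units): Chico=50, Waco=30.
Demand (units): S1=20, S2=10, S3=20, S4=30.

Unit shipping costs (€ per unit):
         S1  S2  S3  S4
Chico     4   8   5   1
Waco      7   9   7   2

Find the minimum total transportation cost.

320

An optimal shipping plan:
  Chico→S1: 20 units
  Chico→S2: 10 units
  Chico→S3: 20 units
  Waco→S4: 30 units
Total cost = €320.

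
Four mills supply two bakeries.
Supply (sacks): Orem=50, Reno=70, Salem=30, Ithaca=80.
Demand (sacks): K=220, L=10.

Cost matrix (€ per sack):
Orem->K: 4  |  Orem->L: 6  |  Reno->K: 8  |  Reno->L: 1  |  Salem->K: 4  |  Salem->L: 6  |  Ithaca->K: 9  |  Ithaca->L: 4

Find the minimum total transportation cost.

An optimal shipping plan:
  Orem–K: 50 × €4 = €200
  Reno–K: 60 × €8 = €480
  Reno–L: 10 × €1 = €10
  Salem–K: 30 × €4 = €120
  Ithaca–K: 80 × €9 = €720
Total = 200 + 480 + 10 + 120 + 720 = €1530.

1530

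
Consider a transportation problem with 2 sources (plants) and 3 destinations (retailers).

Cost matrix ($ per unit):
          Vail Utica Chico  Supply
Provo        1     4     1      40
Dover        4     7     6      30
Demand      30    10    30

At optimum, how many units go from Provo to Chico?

The minimum-cost plan:
  Provo to Vail: 10 × $1 = $10
  Provo to Chico: 30 × $1 = $30
  Dover to Vail: 20 × $4 = $80
  Dover to Utica: 10 × $7 = $70
Total cost = $190.
So Provo→Chico carries 30 units.

30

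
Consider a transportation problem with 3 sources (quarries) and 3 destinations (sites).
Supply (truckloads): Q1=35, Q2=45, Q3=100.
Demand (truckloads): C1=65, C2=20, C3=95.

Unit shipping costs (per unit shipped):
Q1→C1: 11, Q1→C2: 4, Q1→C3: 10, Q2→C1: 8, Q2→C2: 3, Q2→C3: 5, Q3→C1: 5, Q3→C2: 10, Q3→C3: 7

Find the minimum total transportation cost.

1025

Optimal allocation:
  Q1–C2: 20 × 4 = 80
  Q1–C3: 15 × 10 = 150
  Q2–C3: 45 × 5 = 225
  Q3–C1: 65 × 5 = 325
  Q3–C3: 35 × 7 = 245
Total = 80 + 150 + 225 + 325 + 245 = 1025.
(Supply check: Q1 ships 35; Q2 ships 45; Q3 ships 100.)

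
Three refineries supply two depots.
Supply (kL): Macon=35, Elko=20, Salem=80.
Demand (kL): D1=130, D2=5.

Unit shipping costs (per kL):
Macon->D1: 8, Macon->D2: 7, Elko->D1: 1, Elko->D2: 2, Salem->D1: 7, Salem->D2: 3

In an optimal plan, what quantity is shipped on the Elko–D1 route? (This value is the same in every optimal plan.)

The minimum-cost plan:
  Macon–D1: 35 kL
  Elko–D1: 20 kL
  Salem–D1: 75 kL
  Salem–D2: 5 kL
Total cost = 840.
So Elko→D1 carries 20 kL.

20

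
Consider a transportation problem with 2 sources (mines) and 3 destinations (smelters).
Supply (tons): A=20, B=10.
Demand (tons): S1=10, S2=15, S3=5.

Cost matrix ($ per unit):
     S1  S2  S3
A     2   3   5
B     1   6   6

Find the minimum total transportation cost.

An optimal shipping plan:
  A to S2: 15 tons
  A to S3: 5 tons
  B to S1: 10 tons
Total cost = $80.

80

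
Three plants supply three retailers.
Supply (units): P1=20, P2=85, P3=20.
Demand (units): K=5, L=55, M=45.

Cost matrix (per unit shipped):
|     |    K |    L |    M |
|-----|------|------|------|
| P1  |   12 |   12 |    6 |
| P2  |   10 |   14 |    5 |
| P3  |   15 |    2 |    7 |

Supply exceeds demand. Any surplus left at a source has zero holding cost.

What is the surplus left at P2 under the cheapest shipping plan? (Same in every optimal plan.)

20

Minimum-cost shipments:
  P1->L: 20 units
  P2->K: 5 units
  P2->L: 15 units
  P2->M: 45 units
  P3->L: 20 units
Total cost = 765.
P2 ships 65 of its 85, leaving 20.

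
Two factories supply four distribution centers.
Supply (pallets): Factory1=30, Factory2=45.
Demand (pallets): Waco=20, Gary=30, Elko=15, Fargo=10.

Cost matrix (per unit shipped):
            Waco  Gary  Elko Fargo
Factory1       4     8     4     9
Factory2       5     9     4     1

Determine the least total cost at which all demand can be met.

410

One minimum-cost allocation:
  Factory1–Waco: 20 × 4 = 80
  Factory1–Gary: 10 × 8 = 80
  Factory2–Gary: 20 × 9 = 180
  Factory2–Elko: 15 × 4 = 60
  Factory2–Fargo: 10 × 1 = 10
Total = 80 + 80 + 180 + 60 + 10 = 410.
(Supply check: Factory1 ships 30; Factory2 ships 45.)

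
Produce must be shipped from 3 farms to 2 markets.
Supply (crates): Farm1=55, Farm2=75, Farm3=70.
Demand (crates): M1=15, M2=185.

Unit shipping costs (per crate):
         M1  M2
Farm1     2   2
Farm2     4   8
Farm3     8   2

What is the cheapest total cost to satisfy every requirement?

790

A cheapest plan:
  Farm1→M2: 55 crates
  Farm2→M1: 15 crates
  Farm2→M2: 60 crates
  Farm3→M2: 70 crates
Total cost = 790.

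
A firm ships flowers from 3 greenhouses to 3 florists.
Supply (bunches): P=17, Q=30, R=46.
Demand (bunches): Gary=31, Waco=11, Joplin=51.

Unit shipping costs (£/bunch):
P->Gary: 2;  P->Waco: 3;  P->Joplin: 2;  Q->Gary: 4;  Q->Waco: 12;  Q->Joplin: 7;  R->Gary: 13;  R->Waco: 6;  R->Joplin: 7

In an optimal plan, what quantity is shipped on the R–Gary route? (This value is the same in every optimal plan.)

0

The minimum-cost plan:
  P->Gary: 1 × £2 = £2
  P->Joplin: 16 × £2 = £32
  Q->Gary: 30 × £4 = £120
  R->Waco: 11 × £6 = £66
  R->Joplin: 35 × £7 = £245
Total cost = £465.
The route R→Gary is not used.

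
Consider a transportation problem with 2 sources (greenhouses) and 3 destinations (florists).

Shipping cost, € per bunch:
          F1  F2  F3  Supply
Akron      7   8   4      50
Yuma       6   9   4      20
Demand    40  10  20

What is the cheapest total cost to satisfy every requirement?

420

Optimal allocation:
  Akron–F1: 20 × €7 = €140
  Akron–F2: 10 × €8 = €80
  Akron–F3: 20 × €4 = €80
  Yuma–F1: 20 × €6 = €120
Total = 140 + 80 + 80 + 120 = €420.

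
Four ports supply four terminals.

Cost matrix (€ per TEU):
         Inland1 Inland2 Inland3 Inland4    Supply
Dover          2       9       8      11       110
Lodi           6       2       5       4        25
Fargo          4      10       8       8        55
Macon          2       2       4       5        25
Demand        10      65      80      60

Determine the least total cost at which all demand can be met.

1390

An optimal shipping plan:
  Dover→Inland1: 10 TEU
  Dover→Inland2: 20 TEU
  Dover→Inland3: 80 TEU
  Lodi→Inland2: 20 TEU
  Lodi→Inland4: 5 TEU
  Fargo→Inland4: 55 TEU
  Macon→Inland2: 25 TEU
Total cost = €1390.
(Supply check: Dover ships 110; Lodi ships 25; Fargo ships 55; Macon ships 25.)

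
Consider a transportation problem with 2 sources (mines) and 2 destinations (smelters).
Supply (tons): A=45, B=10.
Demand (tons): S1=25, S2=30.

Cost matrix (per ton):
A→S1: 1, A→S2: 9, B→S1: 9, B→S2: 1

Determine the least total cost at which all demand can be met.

215

One minimum-cost allocation:
  A to S1: 25 × 1 = 25
  A to S2: 20 × 9 = 180
  B to S2: 10 × 1 = 10
Total = 25 + 180 + 10 = 215.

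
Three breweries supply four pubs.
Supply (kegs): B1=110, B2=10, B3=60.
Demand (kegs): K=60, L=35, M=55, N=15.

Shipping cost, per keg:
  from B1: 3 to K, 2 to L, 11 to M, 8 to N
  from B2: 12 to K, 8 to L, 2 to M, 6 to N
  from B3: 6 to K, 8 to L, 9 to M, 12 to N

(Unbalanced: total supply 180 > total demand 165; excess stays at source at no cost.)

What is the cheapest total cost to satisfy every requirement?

Optimal allocation:
  B1–K: 60 × 3 = 180
  B1–L: 35 × 2 = 70
  B1–N: 15 × 8 = 120
  B2–M: 10 × 2 = 20
  B3–M: 45 × 9 = 405
Total = 180 + 70 + 120 + 20 + 405 = 795.
(Supply check: B1 ships 110; B2 ships 10; B3 ships 45.)

795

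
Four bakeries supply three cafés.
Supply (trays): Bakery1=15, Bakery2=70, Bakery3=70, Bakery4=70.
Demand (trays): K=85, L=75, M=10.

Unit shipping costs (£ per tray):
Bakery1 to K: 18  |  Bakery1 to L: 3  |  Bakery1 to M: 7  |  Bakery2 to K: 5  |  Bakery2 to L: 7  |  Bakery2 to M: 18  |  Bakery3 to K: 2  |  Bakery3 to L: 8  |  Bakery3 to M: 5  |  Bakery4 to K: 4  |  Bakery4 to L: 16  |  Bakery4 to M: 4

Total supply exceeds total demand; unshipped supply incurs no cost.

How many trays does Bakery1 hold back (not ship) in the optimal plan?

0

An optimal plan:
  Bakery1->L: 15 × £3 = £45
  Bakery2->L: 60 × £7 = £420
  Bakery3->K: 70 × £2 = £140
  Bakery4->K: 15 × £4 = £60
  Bakery4->M: 10 × £4 = £40
Total cost = £705.
Bakery1 ships 15 of its 15, leaving 0.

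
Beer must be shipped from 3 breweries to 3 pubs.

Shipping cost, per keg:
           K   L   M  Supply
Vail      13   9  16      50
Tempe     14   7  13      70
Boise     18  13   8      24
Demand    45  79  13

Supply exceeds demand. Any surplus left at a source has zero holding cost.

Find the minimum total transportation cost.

An optimal shipping plan:
  Vail–K: 45 × 13 = 585
  Vail–L: 5 × 9 = 45
  Tempe–L: 70 × 7 = 490
  Boise–L: 4 × 13 = 52
  Boise–M: 13 × 8 = 104
Total = 585 + 45 + 490 + 52 + 104 = 1276.

1276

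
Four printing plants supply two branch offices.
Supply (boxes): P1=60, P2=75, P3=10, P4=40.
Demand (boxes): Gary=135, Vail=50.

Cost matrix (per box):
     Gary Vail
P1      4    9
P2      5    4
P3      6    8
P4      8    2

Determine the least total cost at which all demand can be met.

745

An optimal shipping plan:
  P1–Gary: 60 × 4 = 240
  P2–Gary: 65 × 5 = 325
  P2–Vail: 10 × 4 = 40
  P3–Gary: 10 × 6 = 60
  P4–Vail: 40 × 2 = 80
Total = 240 + 325 + 40 + 60 + 80 = 745.
(Supply check: P1 ships 60; P2 ships 75; P3 ships 10; P4 ships 40.)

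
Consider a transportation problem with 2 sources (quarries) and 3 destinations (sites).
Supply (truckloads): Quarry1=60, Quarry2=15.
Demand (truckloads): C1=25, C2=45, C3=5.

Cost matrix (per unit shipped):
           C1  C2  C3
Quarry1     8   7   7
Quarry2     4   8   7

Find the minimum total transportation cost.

An optimal shipping plan:
  Quarry1–C1: 10 × 8 = 80
  Quarry1–C2: 45 × 7 = 315
  Quarry1–C3: 5 × 7 = 35
  Quarry2–C1: 15 × 4 = 60
Total = 80 + 315 + 35 + 60 = 490.

490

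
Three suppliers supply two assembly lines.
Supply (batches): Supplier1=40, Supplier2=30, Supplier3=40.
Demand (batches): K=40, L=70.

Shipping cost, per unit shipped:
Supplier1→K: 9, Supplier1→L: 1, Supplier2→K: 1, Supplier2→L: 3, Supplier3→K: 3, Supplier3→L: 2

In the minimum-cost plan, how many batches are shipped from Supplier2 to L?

0

Optimal shipments:
  Supplier1 to L: 40 × 1 = 40
  Supplier2 to K: 30 × 1 = 30
  Supplier3 to K: 10 × 3 = 30
  Supplier3 to L: 30 × 2 = 60
Total cost = 160.
The route Supplier2→L is not used.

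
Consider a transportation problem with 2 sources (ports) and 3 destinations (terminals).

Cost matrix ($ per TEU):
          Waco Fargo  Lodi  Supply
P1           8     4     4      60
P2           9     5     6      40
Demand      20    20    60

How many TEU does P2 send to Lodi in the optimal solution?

0

The minimum-cost plan:
  P1 to Lodi: 60 TEU
  P2 to Waco: 20 TEU
  P2 to Fargo: 20 TEU
Total cost = $520.
The route P2→Lodi is not used.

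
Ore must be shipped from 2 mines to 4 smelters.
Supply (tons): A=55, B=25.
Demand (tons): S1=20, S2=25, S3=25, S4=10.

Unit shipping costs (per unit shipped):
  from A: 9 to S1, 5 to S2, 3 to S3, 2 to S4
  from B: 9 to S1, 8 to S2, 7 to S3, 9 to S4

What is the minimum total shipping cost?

415

One minimum-cost allocation:
  A->S2: 20 tons
  A->S3: 25 tons
  A->S4: 10 tons
  B->S1: 20 tons
  B->S2: 5 tons
Total cost = 415.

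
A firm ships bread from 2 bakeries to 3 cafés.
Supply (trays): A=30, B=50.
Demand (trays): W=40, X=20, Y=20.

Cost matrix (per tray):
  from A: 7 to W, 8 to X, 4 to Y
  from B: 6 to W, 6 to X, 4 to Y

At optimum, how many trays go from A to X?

Optimal shipments:
  A to W: 10 trays
  A to Y: 20 trays
  B to W: 30 trays
  B to X: 20 trays
Total cost = 450.
The route A→X is not used.

0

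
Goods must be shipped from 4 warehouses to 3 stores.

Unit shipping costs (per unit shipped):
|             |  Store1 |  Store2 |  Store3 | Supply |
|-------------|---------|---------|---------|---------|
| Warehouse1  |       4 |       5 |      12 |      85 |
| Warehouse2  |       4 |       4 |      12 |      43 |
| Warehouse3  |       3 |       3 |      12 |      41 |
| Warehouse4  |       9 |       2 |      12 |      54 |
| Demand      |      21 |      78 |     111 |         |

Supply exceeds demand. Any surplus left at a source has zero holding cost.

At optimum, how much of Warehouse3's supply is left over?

0

Minimum-cost shipments:
  Warehouse1 to Store3: 85 × 12 = 1020
  Warehouse2 to Store2: 4 × 4 = 16
  Warehouse2 to Store3: 26 × 12 = 312
  Warehouse3 to Store1: 21 × 3 = 63
  Warehouse3 to Store2: 20 × 3 = 60
  Warehouse4 to Store2: 54 × 2 = 108
Total cost = 1579.
Warehouse3 ships 41 of its 41, leaving 0.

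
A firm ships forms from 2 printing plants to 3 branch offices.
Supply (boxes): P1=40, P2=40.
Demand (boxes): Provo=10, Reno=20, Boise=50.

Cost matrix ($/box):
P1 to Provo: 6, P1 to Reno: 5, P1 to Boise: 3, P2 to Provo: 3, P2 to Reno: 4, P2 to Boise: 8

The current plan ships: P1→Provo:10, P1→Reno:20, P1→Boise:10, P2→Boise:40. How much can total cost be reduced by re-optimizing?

200

Current plan cost = 10·6 + 20·5 + 10·3 + 40·8 = $510.
Optimal plan:
  P1–Boise: 40 boxes
  P2–Provo: 10 boxes
  P2–Reno: 20 boxes
  P2–Boise: 10 boxes
Optimal cost = $310.
Saving = 510 − 310 = $200.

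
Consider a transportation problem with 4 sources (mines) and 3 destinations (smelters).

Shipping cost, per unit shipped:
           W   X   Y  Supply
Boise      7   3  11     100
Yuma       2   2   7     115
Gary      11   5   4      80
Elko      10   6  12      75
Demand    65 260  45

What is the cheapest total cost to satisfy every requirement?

1335

An optimal shipping plan:
  Boise to X: 100 × 3 = 300
  Yuma to W: 65 × 2 = 130
  Yuma to X: 50 × 2 = 100
  Gary to X: 35 × 5 = 175
  Gary to Y: 45 × 4 = 180
  Elko to X: 75 × 6 = 450
Total = 300 + 130 + 100 + 175 + 180 + 450 = 1335.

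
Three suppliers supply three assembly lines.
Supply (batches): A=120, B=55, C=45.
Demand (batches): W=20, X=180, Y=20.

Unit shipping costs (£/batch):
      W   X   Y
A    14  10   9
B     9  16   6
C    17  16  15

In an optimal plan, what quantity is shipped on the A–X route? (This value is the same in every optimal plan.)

Optimal shipments:
  A→X: 120 × £10 = £1200
  B→W: 20 × £9 = £180
  B→X: 15 × £16 = £240
  B→Y: 20 × £6 = £120
  C→X: 45 × £16 = £720
Total cost = £2460.
So A→X carries 120 batches.

120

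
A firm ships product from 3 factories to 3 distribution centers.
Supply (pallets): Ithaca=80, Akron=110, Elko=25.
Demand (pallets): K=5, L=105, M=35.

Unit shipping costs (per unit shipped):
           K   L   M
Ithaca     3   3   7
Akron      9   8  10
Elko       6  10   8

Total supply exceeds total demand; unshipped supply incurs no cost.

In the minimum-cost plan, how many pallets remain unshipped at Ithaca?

0

Minimum-cost shipments:
  Ithaca to L: 80 × 3 = 240
  Akron to L: 25 × 8 = 200
  Akron to M: 15 × 10 = 150
  Elko to K: 5 × 6 = 30
  Elko to M: 20 × 8 = 160
Total cost = 780.
Ithaca ships 80 of its 80, leaving 0.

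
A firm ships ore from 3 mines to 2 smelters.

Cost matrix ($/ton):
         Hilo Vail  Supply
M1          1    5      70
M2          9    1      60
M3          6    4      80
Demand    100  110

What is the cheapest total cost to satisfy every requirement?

Optimal allocation:
  M1 to Hilo: 70 × $1 = $70
  M2 to Vail: 60 × $1 = $60
  M3 to Hilo: 30 × $6 = $180
  M3 to Vail: 50 × $4 = $200
Total = 70 + 60 + 180 + 200 = $510.
(Supply check: M1 ships 70; M2 ships 60; M3 ships 80.)

510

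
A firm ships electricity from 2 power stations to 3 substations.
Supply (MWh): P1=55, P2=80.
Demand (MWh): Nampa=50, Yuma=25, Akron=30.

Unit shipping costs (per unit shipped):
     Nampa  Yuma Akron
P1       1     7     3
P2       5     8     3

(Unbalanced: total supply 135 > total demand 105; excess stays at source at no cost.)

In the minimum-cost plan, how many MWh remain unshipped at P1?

Minimum-cost shipments:
  P1 to Nampa: 50 MWh
  P1 to Yuma: 5 MWh
  P2 to Yuma: 20 MWh
  P2 to Akron: 30 MWh
Total cost = 335.
P1 ships 55 of its 55, leaving 0.

0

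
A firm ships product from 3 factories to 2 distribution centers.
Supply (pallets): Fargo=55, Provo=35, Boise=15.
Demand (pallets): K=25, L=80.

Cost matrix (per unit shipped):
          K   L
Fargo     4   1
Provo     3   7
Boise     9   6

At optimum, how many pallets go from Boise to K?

0

Solving gives:
  Fargo→L: 55 × 1 = 55
  Provo→K: 25 × 3 = 75
  Provo→L: 10 × 7 = 70
  Boise→L: 15 × 6 = 90
Total cost = 290.
The route Boise→K is not used.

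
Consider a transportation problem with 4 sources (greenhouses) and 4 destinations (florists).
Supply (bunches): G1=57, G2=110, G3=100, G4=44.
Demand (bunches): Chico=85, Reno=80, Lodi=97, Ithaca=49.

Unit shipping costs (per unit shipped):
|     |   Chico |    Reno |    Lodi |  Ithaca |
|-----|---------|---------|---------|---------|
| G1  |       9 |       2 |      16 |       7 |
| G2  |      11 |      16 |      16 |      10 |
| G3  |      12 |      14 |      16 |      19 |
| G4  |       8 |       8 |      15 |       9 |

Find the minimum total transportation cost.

3215

An optimal shipping plan:
  G1->Reno: 57 bunches
  G2->Chico: 61 bunches
  G2->Ithaca: 49 bunches
  G3->Chico: 3 bunches
  G3->Lodi: 97 bunches
  G4->Chico: 21 bunches
  G4->Reno: 23 bunches
Total cost = 3215.
(Supply check: G1 ships 57; G2 ships 110; G3 ships 100; G4 ships 44.)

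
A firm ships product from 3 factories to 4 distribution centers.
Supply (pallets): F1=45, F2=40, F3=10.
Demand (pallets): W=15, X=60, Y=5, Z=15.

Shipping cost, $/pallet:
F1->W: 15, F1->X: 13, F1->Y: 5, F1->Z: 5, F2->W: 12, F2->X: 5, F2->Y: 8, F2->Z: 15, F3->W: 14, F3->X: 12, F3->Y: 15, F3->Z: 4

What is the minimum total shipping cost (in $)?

775

One minimum-cost allocation:
  F1 to W: 5 × $15 = $75
  F1 to X: 20 × $13 = $260
  F1 to Y: 5 × $5 = $25
  F1 to Z: 15 × $5 = $75
  F2 to X: 40 × $5 = $200
  F3 to W: 10 × $14 = $140
Total = 75 + 260 + 25 + 75 + 200 + 140 = $775.
(Supply check: F1 ships 45; F2 ships 40; F3 ships 10.)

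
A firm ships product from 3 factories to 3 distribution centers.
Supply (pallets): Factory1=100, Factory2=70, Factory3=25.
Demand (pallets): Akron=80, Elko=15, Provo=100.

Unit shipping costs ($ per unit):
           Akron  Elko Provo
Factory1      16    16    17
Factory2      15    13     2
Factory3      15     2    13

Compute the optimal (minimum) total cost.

1920

Optimal allocation:
  Factory1–Akron: 80 × $16 = $1280
  Factory1–Provo: 20 × $17 = $340
  Factory2–Provo: 70 × $2 = $140
  Factory3–Elko: 15 × $2 = $30
  Factory3–Provo: 10 × $13 = $130
Total = 1280 + 340 + 140 + 30 + 130 = $1920.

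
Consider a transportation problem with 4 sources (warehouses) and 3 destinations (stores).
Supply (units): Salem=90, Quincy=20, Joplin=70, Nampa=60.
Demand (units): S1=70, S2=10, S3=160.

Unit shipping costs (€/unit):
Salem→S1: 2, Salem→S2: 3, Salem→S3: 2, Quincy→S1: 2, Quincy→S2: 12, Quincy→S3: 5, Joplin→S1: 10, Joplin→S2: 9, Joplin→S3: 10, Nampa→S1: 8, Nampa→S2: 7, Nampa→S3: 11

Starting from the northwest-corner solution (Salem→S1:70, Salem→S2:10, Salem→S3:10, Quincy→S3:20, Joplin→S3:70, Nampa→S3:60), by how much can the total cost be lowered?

260

Current plan cost = 70·2 + 10·3 + 10·2 + 20·5 + 70·10 + 60·11 = €1650.
Optimal plan:
  Salem->S3: 90 units
  Quincy->S1: 20 units
  Joplin->S3: 70 units
  Nampa->S1: 50 units
  Nampa->S2: 10 units
Optimal cost = €1390.
Saving = 1650 − 1390 = €260.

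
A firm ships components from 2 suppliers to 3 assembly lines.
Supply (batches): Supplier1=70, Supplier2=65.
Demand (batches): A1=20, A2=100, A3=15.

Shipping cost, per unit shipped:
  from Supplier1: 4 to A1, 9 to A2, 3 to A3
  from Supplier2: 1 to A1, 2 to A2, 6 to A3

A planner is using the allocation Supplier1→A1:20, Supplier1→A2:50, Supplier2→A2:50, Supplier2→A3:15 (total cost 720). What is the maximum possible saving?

150

Current plan cost = 20·4 + 50·9 + 50·2 + 15·6 = 720.
Optimal plan:
  Supplier1→A1: 20 × 4 = 80
  Supplier1→A2: 35 × 9 = 315
  Supplier1→A3: 15 × 3 = 45
  Supplier2→A2: 65 × 2 = 130
Optimal cost = 570.
Saving = 720 − 570 = 150.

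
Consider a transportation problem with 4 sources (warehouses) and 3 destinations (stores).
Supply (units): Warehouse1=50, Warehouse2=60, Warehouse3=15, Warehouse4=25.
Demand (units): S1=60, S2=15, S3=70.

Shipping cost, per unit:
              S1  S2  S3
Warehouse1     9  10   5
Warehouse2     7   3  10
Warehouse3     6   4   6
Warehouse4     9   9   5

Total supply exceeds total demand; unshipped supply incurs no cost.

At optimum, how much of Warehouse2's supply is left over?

0

Minimum-cost shipments:
  Warehouse1→S3: 50 × 5 = 250
  Warehouse2→S1: 45 × 7 = 315
  Warehouse2→S2: 15 × 3 = 45
  Warehouse3→S1: 15 × 6 = 90
  Warehouse4→S3: 20 × 5 = 100
Total cost = 800.
Warehouse2 ships 60 of its 60, leaving 0.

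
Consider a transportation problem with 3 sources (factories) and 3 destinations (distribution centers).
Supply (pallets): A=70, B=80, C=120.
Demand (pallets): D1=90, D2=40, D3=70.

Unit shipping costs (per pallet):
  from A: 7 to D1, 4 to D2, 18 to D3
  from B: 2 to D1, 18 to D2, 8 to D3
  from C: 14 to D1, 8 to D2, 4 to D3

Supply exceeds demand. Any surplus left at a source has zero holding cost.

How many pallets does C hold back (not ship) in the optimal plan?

An optimal plan:
  A→D1: 10 × 7 = 70
  A→D2: 40 × 4 = 160
  B→D1: 80 × 2 = 160
  C→D3: 70 × 4 = 280
Total cost = 670.
C ships 70 of its 120, leaving 50.

50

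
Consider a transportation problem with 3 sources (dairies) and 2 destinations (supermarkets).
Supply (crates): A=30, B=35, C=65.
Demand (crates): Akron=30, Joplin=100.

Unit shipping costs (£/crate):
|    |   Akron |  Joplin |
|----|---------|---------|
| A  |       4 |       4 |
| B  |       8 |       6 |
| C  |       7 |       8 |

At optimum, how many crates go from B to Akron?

Solving gives:
  A to Joplin: 30 × £4 = £120
  B to Joplin: 35 × £6 = £210
  C to Akron: 30 × £7 = £210
  C to Joplin: 35 × £8 = £280
Total cost = £820.
The route B→Akron is not used.

0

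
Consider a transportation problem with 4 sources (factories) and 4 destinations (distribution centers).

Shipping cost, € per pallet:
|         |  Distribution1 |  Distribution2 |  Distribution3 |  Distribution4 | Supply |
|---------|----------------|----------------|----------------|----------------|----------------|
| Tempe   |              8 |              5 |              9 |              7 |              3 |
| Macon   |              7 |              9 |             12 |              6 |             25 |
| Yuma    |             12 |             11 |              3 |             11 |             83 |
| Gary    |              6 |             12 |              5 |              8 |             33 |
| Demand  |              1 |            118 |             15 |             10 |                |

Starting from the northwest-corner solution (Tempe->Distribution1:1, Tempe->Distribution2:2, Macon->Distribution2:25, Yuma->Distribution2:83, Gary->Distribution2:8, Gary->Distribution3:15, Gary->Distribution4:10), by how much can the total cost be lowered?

Current plan cost = 1·8 + 2·5 + 25·9 + 83·11 + 8·12 + 15·5 + 10·8 = €1407.
Optimal plan:
  Tempe to Distribution2: 3 × €5 = €15
  Macon to Distribution2: 25 × €9 = €225
  Yuma to Distribution2: 68 × €11 = €748
  Yuma to Distribution3: 15 × €3 = €45
  Gary to Distribution1: 1 × €6 = €6
  Gary to Distribution2: 22 × €12 = €264
  Gary to Distribution4: 10 × €8 = €80
Optimal cost = €1383.
Saving = 1407 − 1383 = €24.

24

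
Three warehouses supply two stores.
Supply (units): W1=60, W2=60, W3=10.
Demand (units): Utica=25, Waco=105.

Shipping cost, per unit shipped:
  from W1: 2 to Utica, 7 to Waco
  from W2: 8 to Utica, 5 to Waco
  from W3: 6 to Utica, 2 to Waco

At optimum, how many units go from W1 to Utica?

25

Optimal shipments:
  W1->Utica: 25 units
  W1->Waco: 35 units
  W2->Waco: 60 units
  W3->Waco: 10 units
Total cost = 615.
So W1→Utica carries 25 units.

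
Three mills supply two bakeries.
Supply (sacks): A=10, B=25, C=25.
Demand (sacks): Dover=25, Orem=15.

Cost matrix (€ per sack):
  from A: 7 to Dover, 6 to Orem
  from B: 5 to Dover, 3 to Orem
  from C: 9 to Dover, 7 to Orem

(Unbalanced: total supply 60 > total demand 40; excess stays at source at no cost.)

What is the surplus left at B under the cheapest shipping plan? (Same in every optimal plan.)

An optimal plan:
  A->Dover: 10 × €7 = €70
  B->Dover: 10 × €5 = €50
  B->Orem: 15 × €3 = €45
  C->Dover: 5 × €9 = €45
Total cost = €210.
B ships 25 of its 25, leaving 0.

0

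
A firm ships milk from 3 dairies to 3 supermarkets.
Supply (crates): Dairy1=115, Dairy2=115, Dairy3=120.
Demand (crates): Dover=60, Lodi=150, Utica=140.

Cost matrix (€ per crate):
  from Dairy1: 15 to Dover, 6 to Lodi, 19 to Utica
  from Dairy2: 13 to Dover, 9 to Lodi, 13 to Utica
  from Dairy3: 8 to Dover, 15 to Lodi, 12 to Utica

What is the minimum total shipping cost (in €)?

3245

Optimal allocation:
  Dairy1–Lodi: 115 × €6 = €690
  Dairy2–Lodi: 35 × €9 = €315
  Dairy2–Utica: 80 × €13 = €1040
  Dairy3–Dover: 60 × €8 = €480
  Dairy3–Utica: 60 × €12 = €720
Total = 690 + 315 + 1040 + 480 + 720 = €3245.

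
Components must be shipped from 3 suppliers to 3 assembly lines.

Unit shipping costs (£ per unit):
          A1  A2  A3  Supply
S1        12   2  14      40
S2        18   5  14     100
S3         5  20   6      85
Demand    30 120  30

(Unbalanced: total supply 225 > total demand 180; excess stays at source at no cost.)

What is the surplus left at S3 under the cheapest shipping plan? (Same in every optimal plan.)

Minimum-cost shipments:
  S1→A2: 40 × £2 = £80
  S2→A2: 80 × £5 = £400
  S3→A1: 30 × £5 = £150
  S3→A3: 30 × £6 = £180
Total cost = £810.
S3 ships 60 of its 85, leaving 25.

25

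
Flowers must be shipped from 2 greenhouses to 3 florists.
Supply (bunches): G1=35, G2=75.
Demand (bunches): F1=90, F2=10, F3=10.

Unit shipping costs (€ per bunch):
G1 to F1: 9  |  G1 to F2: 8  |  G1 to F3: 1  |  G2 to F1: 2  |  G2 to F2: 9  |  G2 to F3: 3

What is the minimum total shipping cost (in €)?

A cheapest plan:
  G1->F1: 15 × €9 = €135
  G1->F2: 10 × €8 = €80
  G1->F3: 10 × €1 = €10
  G2->F1: 75 × €2 = €150
Total = 135 + 80 + 10 + 150 = €375.

375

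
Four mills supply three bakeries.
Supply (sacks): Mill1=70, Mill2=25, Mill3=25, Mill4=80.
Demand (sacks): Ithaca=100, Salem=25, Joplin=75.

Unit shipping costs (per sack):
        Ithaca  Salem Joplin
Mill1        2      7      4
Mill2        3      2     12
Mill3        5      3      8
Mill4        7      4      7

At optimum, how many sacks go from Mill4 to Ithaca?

0

Solving gives:
  Mill1 to Ithaca: 70 × 2 = 140
  Mill2 to Ithaca: 25 × 3 = 75
  Mill3 to Ithaca: 5 × 5 = 25
  Mill3 to Salem: 20 × 3 = 60
  Mill4 to Salem: 5 × 4 = 20
  Mill4 to Joplin: 75 × 7 = 525
Total cost = 845.
The route Mill4→Ithaca is not used.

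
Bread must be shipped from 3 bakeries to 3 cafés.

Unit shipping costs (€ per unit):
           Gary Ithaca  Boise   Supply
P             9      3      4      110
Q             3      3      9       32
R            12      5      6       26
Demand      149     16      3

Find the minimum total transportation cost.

1268

An optimal shipping plan:
  P to Gary: 110 × €9 = €990
  Q to Gary: 32 × €3 = €96
  R to Gary: 7 × €12 = €84
  R to Ithaca: 16 × €5 = €80
  R to Boise: 3 × €6 = €18
Total = 990 + 96 + 84 + 80 + 18 = €1268.
(Supply check: P ships 110; Q ships 32; R ships 26.)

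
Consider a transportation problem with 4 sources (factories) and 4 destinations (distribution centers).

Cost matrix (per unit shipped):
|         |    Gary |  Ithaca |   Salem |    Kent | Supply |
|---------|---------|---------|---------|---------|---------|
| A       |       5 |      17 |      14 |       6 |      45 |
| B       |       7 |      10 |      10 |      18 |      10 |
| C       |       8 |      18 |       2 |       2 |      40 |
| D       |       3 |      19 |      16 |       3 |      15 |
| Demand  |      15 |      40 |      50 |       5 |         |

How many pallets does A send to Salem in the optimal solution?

10

The minimum-cost plan:
  A->Gary: 5 × 5 = 25
  A->Ithaca: 30 × 17 = 510
  A->Salem: 10 × 14 = 140
  B->Ithaca: 10 × 10 = 100
  C->Salem: 40 × 2 = 80
  D->Gary: 10 × 3 = 30
  D->Kent: 5 × 3 = 15
Total cost = 900.
So A→Salem carries 10 pallets.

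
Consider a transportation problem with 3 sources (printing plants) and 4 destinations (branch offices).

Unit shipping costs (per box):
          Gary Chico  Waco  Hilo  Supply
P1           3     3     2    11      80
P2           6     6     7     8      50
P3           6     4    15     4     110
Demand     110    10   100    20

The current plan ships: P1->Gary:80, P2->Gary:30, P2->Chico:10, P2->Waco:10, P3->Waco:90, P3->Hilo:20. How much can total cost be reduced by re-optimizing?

900

Current plan cost = 80·3 + 30·6 + 10·6 + 10·7 + 90·15 + 20·4 = 1980.
Optimal plan:
  P1 to Waco: 80 × 2 = 160
  P2 to Gary: 30 × 6 = 180
  P2 to Waco: 20 × 7 = 140
  P3 to Gary: 80 × 6 = 480
  P3 to Chico: 10 × 4 = 40
  P3 to Hilo: 20 × 4 = 80
Optimal cost = 1080.
Saving = 1980 − 1080 = 900.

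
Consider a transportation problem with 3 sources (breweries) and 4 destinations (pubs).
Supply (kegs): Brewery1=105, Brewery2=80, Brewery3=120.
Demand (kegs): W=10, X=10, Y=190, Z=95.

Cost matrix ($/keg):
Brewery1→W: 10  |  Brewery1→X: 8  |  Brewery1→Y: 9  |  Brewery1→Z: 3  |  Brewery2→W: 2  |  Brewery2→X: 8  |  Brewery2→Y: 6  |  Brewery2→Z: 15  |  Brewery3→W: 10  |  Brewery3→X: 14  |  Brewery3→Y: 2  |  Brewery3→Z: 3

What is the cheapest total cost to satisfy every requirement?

1045

One minimum-cost allocation:
  Brewery1->X: 10 × $8 = $80
  Brewery1->Z: 95 × $3 = $285
  Brewery2->W: 10 × $2 = $20
  Brewery2->Y: 70 × $6 = $420
  Brewery3->Y: 120 × $2 = $240
Total = 80 + 285 + 20 + 420 + 240 = $1045.
(Supply check: Brewery1 ships 105; Brewery2 ships 80; Brewery3 ships 120.)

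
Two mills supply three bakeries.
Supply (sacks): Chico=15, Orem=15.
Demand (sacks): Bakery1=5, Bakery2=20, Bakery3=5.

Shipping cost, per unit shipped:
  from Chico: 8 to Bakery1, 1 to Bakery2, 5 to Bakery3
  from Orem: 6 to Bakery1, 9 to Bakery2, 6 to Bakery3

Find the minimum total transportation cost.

120

An optimal shipping plan:
  Chico to Bakery2: 15 × 1 = 15
  Orem to Bakery1: 5 × 6 = 30
  Orem to Bakery2: 5 × 9 = 45
  Orem to Bakery3: 5 × 6 = 30
Total = 15 + 30 + 45 + 30 = 120.
(Supply check: Chico ships 15; Orem ships 15.)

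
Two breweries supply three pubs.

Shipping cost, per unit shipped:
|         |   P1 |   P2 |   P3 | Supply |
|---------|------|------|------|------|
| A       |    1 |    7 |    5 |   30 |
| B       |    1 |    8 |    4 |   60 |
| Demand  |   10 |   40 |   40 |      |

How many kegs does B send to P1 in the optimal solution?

Optimal shipments:
  A–P2: 30 kegs
  B–P1: 10 kegs
  B–P2: 10 kegs
  B–P3: 40 kegs
Total cost = 460.
So B→P1 carries 10 kegs.

10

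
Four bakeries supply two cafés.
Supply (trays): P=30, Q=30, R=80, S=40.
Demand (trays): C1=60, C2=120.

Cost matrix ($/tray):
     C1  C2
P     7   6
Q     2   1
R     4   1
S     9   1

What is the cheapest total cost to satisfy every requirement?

390

One minimum-cost allocation:
  P→C1: 30 × $7 = $210
  Q→C1: 30 × $2 = $60
  R→C2: 80 × $1 = $80
  S→C2: 40 × $1 = $40
Total = 210 + 60 + 80 + 40 = $390.
(Supply check: P ships 30; Q ships 30; R ships 80; S ships 40.)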